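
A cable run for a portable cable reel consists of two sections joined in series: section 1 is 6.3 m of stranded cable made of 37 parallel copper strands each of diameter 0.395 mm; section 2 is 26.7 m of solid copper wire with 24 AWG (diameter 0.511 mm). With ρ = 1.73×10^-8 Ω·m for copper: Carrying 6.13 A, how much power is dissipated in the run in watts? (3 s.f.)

Section 1: A_strand = π(1.9750e-04)² = 1.225e-07 m²; R₁ = ρL/(N·A_s) = (1.73×10^-8)(6.3)/(37×1.225e-07) = 0.02404 Ω
Section 2: A = π(0.511/2 mm)² = π(2.5550e-04 m)² = 2.051e-07 m²
R₂ = (1.73×10^-8)(26.7)/(2.051e-07) = 2.252 Ω
R = R₁ + R₂ = 2.276 Ω
P = I²R = (6.13)² × 2.276 = 85.5 W

85.5 W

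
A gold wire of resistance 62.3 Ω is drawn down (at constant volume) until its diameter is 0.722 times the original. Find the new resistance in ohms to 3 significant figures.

Volume constant ⇒ L' = L/r² with r = 0.722. R' = ρL'/A' = ρ(L/r²)/(πr²d₀²/4) = R/r⁴.
R' = 3.68 × 62.3 = 229 Ω

229 Ω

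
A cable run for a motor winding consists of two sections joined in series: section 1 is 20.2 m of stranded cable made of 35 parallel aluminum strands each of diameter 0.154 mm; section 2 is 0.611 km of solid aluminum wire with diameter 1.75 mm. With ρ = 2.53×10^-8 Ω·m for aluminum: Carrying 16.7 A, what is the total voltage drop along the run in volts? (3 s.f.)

120 V

Section 1: A_strand = π(7.7000e-05)² = 1.863e-08 m²; R₁ = ρL/(N·A_s) = (2.53×10^-8)(20.2)/(35×1.863e-08) = 0.7839 Ω
Section 2: A = π(d/2)² = π(8.7500e-04 m)² = 2.405e-06 m²
R₂ = (2.53×10^-8)(611)/(2.405e-06) = 6.427 Ω
R = R₁ + R₂ = 7.211 Ω
V = IR = 16.7 × 7.211 = 120 V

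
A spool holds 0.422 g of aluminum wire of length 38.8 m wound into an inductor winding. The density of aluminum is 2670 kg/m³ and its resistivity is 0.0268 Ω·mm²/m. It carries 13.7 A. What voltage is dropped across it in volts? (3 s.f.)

3500 V

ρ = 0.0268 Ω·mm²/m = 2.68×10^-8 Ω·m
A = m/(density·L) = 4.220×10^-4/(2670×38.8) = 4.0735e-09 m²
R = ρL/A = (2.68×10^-8)(38.8)/(4.0735e-09) = 255.3 Ω
V = IR = 13.7 × 255.3 = 3500 V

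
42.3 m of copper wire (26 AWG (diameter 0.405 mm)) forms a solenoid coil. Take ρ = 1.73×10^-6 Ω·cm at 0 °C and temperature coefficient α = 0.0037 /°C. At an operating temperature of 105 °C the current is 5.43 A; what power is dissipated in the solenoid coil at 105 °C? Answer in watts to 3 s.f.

ρ = 1.73×10^-6 Ω·cm = 1.73×10^-8 Ω·m
A = π(0.405/2 mm)² = π(2.0250e-04 m)² = 1.288e-07 m²
R₍0₎ = ρL/A = (1.73×10^-8)(42.3)/(1.288e-07) = 5.68 Ω
R₍105₎ = R₍0₎(1 + αΔT) = 5.68 × (1 + 0.0037×105) = 7.887 Ω
P = I²R = (5.43)² × 7.887 = 233 W

233 W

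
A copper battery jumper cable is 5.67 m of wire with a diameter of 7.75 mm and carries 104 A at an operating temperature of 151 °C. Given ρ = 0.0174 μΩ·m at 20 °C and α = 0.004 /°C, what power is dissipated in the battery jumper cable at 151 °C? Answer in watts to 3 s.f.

34.5 W

ρ = 0.0174 μΩ·m = 1.74×10^-8 Ω·m
A = π(d/2)² = π(3.8750e-03 m)² = 4.717e-05 m²
R₍20₎ = ρL/A = (1.74×10^-8)(5.67)/(4.717e-05) = 0.002091 Ω
R₍151₎ = R₍20₎(1 + αΔT) = 0.002091 × (1 + 0.004×131) = 0.003187 Ω
P = I²R = (104)² × 0.003187 = 34.5 W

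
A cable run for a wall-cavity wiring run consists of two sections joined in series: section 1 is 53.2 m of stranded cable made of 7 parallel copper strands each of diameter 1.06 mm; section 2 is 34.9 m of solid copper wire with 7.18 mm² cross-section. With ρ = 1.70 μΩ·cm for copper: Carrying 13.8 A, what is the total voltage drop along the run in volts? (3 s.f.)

3.16 V

ρ = 1.70 μΩ·cm = 1.70×10^-8 Ω·m
Section 1: A_strand = π(5.3000e-04)² = 8.825e-07 m²; R₁ = ρL/(N·A_s) = (1.70×10^-8)(53.2)/(7×8.825e-07) = 0.1464 Ω
Section 2: A = 7.18 mm² = 7.180e-06 m²
R₂ = (1.70×10^-8)(34.9)/(7.180e-06) = 0.08263 Ω
R = R₁ + R₂ = 0.229 Ω
V = IR = 13.8 × 0.229 = 3.16 V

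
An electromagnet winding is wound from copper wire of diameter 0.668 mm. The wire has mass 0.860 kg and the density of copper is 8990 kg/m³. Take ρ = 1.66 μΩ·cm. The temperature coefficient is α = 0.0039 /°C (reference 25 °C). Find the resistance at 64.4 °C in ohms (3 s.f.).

14.9 Ω

ρ = 1.66 μΩ·cm = 1.66×10^-8 Ω·m
A = π(d/2)² = π(3.3400e-04 m)² = 3.5046e-07 m²
L = m/(density·A) = 0.86/(8990×3.5046e-07) = 273 m
R = ρL/A = (1.66×10^-8)(273)/(3.5046e-07) = 12.93 Ω
R(64.4 °C) = 12.93 × (1 + 0.0039×39.4) = 14.9 Ω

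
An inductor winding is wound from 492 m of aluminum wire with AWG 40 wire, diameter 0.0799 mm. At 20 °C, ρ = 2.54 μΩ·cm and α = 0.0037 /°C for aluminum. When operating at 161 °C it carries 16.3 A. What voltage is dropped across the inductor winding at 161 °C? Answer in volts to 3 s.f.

61800 V

ρ = 2.54 μΩ·cm = 2.54×10^-8 Ω·m
A = π(0.0799/2 mm)² = π(3.9950e-05 m)² = 5.014e-09 m²
R₍20₎ = ρL/A = (2.54×10^-8)(492)/(5.014e-09) = 2492 Ω
R₍161₎ = R₍20₎(1 + αΔT) = 2492 × (1 + 0.0037×141) = 3793 Ω
V = IR = 16.3 × 3793 = 61800 V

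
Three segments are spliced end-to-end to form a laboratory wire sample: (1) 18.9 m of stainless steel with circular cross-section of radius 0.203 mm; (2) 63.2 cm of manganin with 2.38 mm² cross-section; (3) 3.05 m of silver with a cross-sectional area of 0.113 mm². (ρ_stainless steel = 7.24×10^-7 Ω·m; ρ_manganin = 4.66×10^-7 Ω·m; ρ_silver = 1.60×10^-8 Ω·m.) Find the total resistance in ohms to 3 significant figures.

Seg 1: A = πr² = π(2.0300e-04 m)² = 1.295e-07 m²
R_1 = (7.24×10^-7)(18.9)/(1.295e-07) = 105.7 Ω
Seg 2: A = 2.38 mm² = 2.380e-06 m²
R_2 = (4.66×10^-7)(0.632)/(2.380e-06) = 0.1237 Ω
Seg 3: A = 0.113 mm² = 1.130e-07 m²
R_3 = (1.60×10^-8)(3.05)/(1.130e-07) = 0.4319 Ω
R_total = R_1 + R_2 + R_3 = 106 Ω

106 Ω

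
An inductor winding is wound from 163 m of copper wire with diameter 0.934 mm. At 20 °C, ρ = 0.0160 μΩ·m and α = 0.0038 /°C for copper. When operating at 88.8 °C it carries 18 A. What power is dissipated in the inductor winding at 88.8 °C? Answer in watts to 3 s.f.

1560 W

ρ = 0.0160 μΩ·m = 1.60×10^-8 Ω·m
A = π(d/2)² = π(4.6700e-04 m)² = 6.851e-07 m²
R₍20₎ = ρL/A = (1.60×10^-8)(163)/(6.851e-07) = 3.806 Ω
R₍88.8₎ = R₍20₎(1 + αΔT) = 3.806 × (1 + 0.0038×68.8) = 4.802 Ω
P = I²R = (18)² × 4.802 = 1560 W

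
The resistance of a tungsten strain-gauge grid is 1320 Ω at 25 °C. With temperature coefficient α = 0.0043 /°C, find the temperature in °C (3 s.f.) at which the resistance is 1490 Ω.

55.0 °C

R = R₀(1 + α(T − T₀)) ⇒ T = T₀ + (R/R₀ − 1)/α
T = 25 + (1490/1320 − 1)/0.0043 = 25 + (0.1288)/0.0043 = 55.0 °C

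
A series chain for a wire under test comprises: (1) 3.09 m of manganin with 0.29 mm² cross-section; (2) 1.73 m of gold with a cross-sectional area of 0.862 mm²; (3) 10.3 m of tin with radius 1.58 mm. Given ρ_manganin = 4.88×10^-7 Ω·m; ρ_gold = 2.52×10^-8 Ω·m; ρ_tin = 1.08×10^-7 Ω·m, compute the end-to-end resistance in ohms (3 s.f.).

Seg 1: A = 0.29 mm² = 2.900e-07 m²
R_1 = (4.88×10^-7)(3.09)/(2.900e-07) = 5.2 Ω
Seg 2: A = 0.862 mm² = 8.620e-07 m²
R_2 = (2.52×10^-8)(1.73)/(8.620e-07) = 0.05058 Ω
Seg 3: A = πr² = π(1.5800e-03 m)² = 7.843e-06 m²
R_3 = (1.08×10^-7)(10.3)/(7.843e-06) = 0.1418 Ω
R_total = R_1 + R_2 + R_3 = 5.39 Ω

5.39 Ω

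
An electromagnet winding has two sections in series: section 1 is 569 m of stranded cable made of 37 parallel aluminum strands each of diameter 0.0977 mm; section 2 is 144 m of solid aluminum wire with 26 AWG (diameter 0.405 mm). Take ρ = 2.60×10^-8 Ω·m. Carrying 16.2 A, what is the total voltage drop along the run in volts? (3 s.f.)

Section 1: A_strand = π(4.8850e-05)² = 7.497e-09 m²; R₁ = ρL/(N·A_s) = (2.60×10^-8)(569)/(37×7.497e-09) = 53.33 Ω
Section 2: A = π(0.405/2 mm)² = π(2.0250e-04 m)² = 1.288e-07 m²
R₂ = (2.60×10^-8)(144)/(1.288e-07) = 29.06 Ω
R = R₁ + R₂ = 82.4 Ω
V = IR = 16.2 × 82.4 = 1330 V

1330 V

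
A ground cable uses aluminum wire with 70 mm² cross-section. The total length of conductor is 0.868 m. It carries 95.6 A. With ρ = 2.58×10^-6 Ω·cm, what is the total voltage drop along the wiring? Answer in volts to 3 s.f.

0.0306 V

ρ = 2.58×10^-6 Ω·cm = 2.58×10^-8 Ω·m
A = 70 mm² = 7.000e-05 m²
R = ρL/A = (2.58×10^-8)(0.868)/(7.000e-05) = 3.199×10^-4 Ω
V = IR = 95.6 × 3.199×10^-4 = 0.0306 V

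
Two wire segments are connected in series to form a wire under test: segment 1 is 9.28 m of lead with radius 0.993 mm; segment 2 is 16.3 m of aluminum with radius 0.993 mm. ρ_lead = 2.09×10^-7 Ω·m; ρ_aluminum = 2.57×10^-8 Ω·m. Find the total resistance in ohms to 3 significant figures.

0.761 Ω

Segment 1: A = πr² = π(9.9300e-04 m)² = 3.098e-06 m²
R₁ = ρL/A = (2.09×10^-7)(9.28)/(3.098e-06) = 0.6261 Ω
R₂ = (2.57×10^-8)(16.3)/(3.098e-06) = 0.1352 Ω
R = R₁ + R₂ = 0.761 Ω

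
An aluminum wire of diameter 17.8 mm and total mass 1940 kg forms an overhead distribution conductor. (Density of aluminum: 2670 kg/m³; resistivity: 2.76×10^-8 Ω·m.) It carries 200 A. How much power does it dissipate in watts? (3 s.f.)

13000 W

A = π(d/2)² = π(8.9000e-03 m)² = 2.4885e-04 m²
L = m/(density·A) = 1940/(2670×2.4885e-04) = 2920 m
R = ρL/A = (2.76×10^-8)(2920)/(2.4885e-04) = 0.3238 Ω
P = I²R = (200)² × 0.3238 = 13000 W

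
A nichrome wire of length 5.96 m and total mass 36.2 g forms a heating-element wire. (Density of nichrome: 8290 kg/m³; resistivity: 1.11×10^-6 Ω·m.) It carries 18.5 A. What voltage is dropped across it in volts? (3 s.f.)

A = m/(density·L) = 0.0362/(8290×5.96) = 7.3267e-07 m²
R = ρL/A = (1.11×10^-6)(5.96)/(7.3267e-07) = 9.029 Ω
V = IR = 18.5 × 9.029 = 167 V

167 V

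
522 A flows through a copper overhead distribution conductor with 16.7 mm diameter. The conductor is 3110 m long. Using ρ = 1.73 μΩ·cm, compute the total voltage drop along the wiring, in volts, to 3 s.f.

128 V

ρ = 1.73 μΩ·cm = 1.73×10^-8 Ω·m
A = π(d/2)² = π(8.3500e-03 m)² = 2.190e-04 m²
R = ρL/A = (1.73×10^-8)(3110)/(2.190e-04) = 0.2456 Ω
V = IR = 522 × 0.2456 = 128 V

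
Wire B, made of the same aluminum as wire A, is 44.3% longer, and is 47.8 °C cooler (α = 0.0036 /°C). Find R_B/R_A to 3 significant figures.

R ∝ ρL/d² with ρ ∝ (1+αΔT), so R_B/R_A = (1 + 44.3/100) × (1 − 0.0036×47.8)
= 1.443 × 0.8279 = 1.19

1.19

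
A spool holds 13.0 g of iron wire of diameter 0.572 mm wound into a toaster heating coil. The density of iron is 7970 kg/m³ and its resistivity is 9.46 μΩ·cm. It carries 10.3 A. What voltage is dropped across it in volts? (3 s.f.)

24.1 V

ρ = 9.46 μΩ·cm = 9.46×10^-8 Ω·m
A = π(d/2)² = π(2.8600e-04 m)² = 2.5697e-07 m²
L = m/(density·A) = 0.013/(7970×2.5697e-07) = 6.348 m
R = ρL/A = (9.46×10^-8)(6.348)/(2.5697e-07) = 2.337 Ω
V = IR = 10.3 × 2.337 = 24.1 V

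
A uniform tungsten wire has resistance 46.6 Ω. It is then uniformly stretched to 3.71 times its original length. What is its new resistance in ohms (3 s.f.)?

Volume constant ⇒ A' = A/k with k = 3.71. R' = ρ(kL)/(A/k) = k²R.
R' = 13.76 × 46.6 = 641 Ω

641 Ω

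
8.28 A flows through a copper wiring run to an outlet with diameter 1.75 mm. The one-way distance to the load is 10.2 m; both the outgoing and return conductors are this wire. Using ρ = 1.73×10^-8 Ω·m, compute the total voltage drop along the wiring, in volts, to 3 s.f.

A = π(d/2)² = π(8.7500e-04 m)² = 2.405e-06 m²
Total conductor length (both ways) L = 2 × 10.2 = 20.4 m
R = ρL/A = (1.73×10^-8)(20.4)/(2.405e-06) = 0.1467 Ω
V = IR = 8.28 × 0.1467 = 1.21 V

1.21 V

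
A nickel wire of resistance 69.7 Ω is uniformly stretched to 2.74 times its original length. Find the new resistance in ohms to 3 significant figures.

Volume constant ⇒ A' = A/k with k = 2.74. R' = ρ(kL)/(A/k) = k²R.
R' = 7.508 × 69.7 = 523 Ω

523 Ω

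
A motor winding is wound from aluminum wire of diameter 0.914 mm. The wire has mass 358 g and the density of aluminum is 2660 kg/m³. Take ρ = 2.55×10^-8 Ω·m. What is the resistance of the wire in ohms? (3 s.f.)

A = π(d/2)² = π(4.5700e-04 m)² = 6.5612e-07 m²
L = m/(density·A) = 0.358/(2660×6.5612e-07) = 205.1 m
R = ρL/A = (2.55×10^-8)(205.1)/(6.5612e-07) = 7.97 Ω

7.97 Ω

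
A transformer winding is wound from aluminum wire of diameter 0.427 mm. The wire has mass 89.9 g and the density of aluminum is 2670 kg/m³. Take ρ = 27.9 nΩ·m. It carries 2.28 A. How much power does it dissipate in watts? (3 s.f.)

238 W

ρ = 27.9 nΩ·m = 2.79×10^-8 Ω·m
A = π(d/2)² = π(2.1350e-04 m)² = 1.4320e-07 m²
L = m/(density·A) = 0.0899/(2670×1.4320e-07) = 235.1 m
R = ρL/A = (2.79×10^-8)(235.1)/(1.4320e-07) = 45.81 Ω
P = I²R = (2.28)² × 45.81 = 238 W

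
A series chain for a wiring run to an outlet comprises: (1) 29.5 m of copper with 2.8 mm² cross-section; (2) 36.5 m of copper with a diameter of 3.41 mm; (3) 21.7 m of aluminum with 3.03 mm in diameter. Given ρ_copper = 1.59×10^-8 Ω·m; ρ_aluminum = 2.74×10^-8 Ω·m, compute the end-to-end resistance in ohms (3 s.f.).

Seg 1: A = 2.8 mm² = 2.800e-06 m²
R_1 = (1.59×10^-8)(29.5)/(2.800e-06) = 0.1675 Ω
Seg 2: A = π(d/2)² = π(1.7050e-03 m)² = 9.133e-06 m²
R_2 = (1.59×10^-8)(36.5)/(9.133e-06) = 0.06355 Ω
Seg 3: A = π(d/2)² = π(1.5150e-03 m)² = 7.211e-06 m²
R_3 = (2.74×10^-8)(21.7)/(7.211e-06) = 0.08246 Ω
R_total = R_1 + R_2 + R_3 = 0.314 Ω

0.314 Ω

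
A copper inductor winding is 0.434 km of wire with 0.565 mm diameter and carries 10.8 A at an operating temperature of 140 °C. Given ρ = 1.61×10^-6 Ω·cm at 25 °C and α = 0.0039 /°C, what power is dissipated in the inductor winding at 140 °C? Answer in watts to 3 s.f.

4710 W

ρ = 1.61×10^-6 Ω·cm = 1.61×10^-8 Ω·m
A = π(d/2)² = π(2.8250e-04 m)² = 2.507e-07 m²
R₍25₎ = ρL/A = (1.61×10^-8)(434)/(2.507e-07) = 27.87 Ω
R₍140₎ = R₍25₎(1 + αΔT) = 27.87 × (1 + 0.0039×115) = 40.37 Ω
P = I²R = (10.8)² × 40.37 = 4710 W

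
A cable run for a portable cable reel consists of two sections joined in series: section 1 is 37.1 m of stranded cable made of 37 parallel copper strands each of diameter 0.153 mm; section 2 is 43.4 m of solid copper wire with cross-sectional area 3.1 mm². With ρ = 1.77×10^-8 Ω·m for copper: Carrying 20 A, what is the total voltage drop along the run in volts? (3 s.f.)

24.3 V

Section 1: A_strand = π(7.6500e-05)² = 1.839e-08 m²; R₁ = ρL/(N·A_s) = (1.77×10^-8)(37.1)/(37×1.839e-08) = 0.9653 Ω
Section 2: A = 3.1 mm² = 3.100e-06 m²
R₂ = (1.77×10^-8)(43.4)/(3.100e-06) = 0.2478 Ω
R = R₁ + R₂ = 1.213 Ω
V = IR = 20 × 1.213 = 24.3 V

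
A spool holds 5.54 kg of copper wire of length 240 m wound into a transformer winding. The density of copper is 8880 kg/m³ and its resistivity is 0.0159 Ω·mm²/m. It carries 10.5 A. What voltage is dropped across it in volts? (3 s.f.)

ρ = 0.0159 Ω·mm²/m = 1.59×10^-8 Ω·m
A = m/(density·L) = 5.54/(8880×240) = 2.5995e-06 m²
R = ρL/A = (1.59×10^-8)(240)/(2.5995e-06) = 1.468 Ω
V = IR = 10.5 × 1.468 = 15.4 V

15.4 V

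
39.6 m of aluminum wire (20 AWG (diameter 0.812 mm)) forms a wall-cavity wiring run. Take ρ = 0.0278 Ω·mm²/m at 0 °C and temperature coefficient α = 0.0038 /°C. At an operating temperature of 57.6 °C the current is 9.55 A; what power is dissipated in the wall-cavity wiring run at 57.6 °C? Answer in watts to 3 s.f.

ρ = 0.0278 Ω·mm²/m = 2.78×10^-8 Ω·m
A = π(0.812/2 mm)² = π(4.0600e-04 m)² = 5.178e-07 m²
R₍0₎ = ρL/A = (2.78×10^-8)(39.6)/(5.178e-07) = 2.126 Ω
R₍57.6₎ = R₍0₎(1 + αΔT) = 2.126 × (1 + 0.0038×57.6) = 2.591 Ω
P = I²R = (9.55)² × 2.591 = 236 W

236 W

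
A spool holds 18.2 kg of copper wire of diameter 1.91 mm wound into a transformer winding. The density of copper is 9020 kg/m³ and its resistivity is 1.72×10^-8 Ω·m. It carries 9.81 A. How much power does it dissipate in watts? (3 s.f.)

A = π(d/2)² = π(9.5500e-04 m)² = 2.8652e-06 m²
L = m/(density·A) = 18.2/(9020×2.8652e-06) = 704.2 m
R = ρL/A = (1.72×10^-8)(704.2)/(2.8652e-06) = 4.227 Ω
P = I²R = (9.81)² × 4.227 = 407 W

407 W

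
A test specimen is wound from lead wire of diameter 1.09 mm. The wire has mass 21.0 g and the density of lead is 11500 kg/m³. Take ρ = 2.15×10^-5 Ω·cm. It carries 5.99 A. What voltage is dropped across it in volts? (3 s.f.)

ρ = 2.15×10^-5 Ω·cm = 2.15×10^-7 Ω·m
A = π(d/2)² = π(5.4500e-04 m)² = 9.3313e-07 m²
L = m/(density·A) = 0.021/(11500×9.3313e-07) = 1.957 m
R = ρL/A = (2.15×10^-7)(1.957)/(9.3313e-07) = 0.4509 Ω
V = IR = 5.99 × 0.4509 = 2.70 V

2.70 V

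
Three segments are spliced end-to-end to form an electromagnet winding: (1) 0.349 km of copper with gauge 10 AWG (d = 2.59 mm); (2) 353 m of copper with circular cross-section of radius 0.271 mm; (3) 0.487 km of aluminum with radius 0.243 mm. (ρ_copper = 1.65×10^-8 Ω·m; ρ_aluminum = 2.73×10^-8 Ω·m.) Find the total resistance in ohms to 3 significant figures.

Seg 1: A = π(2.59/2 mm)² = π(1.2950e-03 m)² = 5.269e-06 m²
R_1 = (1.65×10^-8)(349)/(5.269e-06) = 1.093 Ω
Seg 2: A = πr² = π(2.7100e-04 m)² = 2.307e-07 m²
R_2 = (1.65×10^-8)(353)/(2.307e-07) = 25.24 Ω
Seg 3: A = πr² = π(2.4300e-04 m)² = 1.855e-07 m²
R_3 = (2.73×10^-8)(487)/(1.855e-07) = 71.67 Ω
R_total = R_1 + R_2 + R_3 = 98.0 Ω

98.0 Ω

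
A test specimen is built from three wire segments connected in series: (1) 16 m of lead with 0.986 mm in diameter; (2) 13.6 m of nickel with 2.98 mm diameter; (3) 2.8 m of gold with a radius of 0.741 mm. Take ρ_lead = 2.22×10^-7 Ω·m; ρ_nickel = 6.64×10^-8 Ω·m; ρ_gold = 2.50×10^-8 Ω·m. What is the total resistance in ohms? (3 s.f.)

4.82 Ω

Seg 1: A = π(d/2)² = π(4.9300e-04 m)² = 7.636e-07 m²
R_1 = (2.22×10^-7)(16)/(7.636e-07) = 4.652 Ω
Seg 2: A = π(d/2)² = π(1.4900e-03 m)² = 6.975e-06 m²
R_2 = (6.64×10^-8)(13.6)/(6.975e-06) = 0.1295 Ω
Seg 3: A = πr² = π(7.4100e-04 m)² = 1.725e-06 m²
R_3 = (2.50×10^-8)(2.8)/(1.725e-06) = 0.04058 Ω
R_total = R_1 + R_2 + R_3 = 4.82 Ω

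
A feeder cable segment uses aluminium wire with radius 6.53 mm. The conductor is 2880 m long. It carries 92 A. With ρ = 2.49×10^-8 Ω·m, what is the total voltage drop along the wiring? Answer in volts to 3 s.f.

49.2 V

A = πr² = π(6.5300e-03 m)² = 1.340e-04 m²
R = ρL/A = (2.49×10^-8)(2880)/(1.340e-04) = 0.5353 Ω
V = IR = 92 × 0.5353 = 49.2 V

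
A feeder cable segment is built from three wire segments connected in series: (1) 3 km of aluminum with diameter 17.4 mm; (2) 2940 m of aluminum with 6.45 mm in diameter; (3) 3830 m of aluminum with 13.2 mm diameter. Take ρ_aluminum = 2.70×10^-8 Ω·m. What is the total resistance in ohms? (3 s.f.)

Seg 1: A = π(d/2)² = π(8.7000e-03 m)² = 2.378e-04 m²
R_1 = (2.70×10^-8)(3000)/(2.378e-04) = 0.3406 Ω
Seg 2: A = π(d/2)² = π(3.2250e-03 m)² = 3.267e-05 m²
R_2 = (2.70×10^-8)(2940)/(3.267e-05) = 2.429 Ω
Seg 3: A = π(d/2)² = π(6.6000e-03 m)² = 1.368e-04 m²
R_3 = (2.70×10^-8)(3830)/(1.368e-04) = 0.7557 Ω
R_total = R_1 + R_2 + R_3 = 3.53 Ω

3.53 Ω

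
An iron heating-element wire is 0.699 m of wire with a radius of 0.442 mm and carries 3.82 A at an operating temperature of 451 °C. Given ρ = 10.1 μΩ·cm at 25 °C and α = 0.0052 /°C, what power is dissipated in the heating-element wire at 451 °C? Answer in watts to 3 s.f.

ρ = 10.1 μΩ·cm = 1.01×10^-7 Ω·m
A = πr² = π(4.4200e-04 m)² = 6.138e-07 m²
R₍25₎ = ρL/A = (1.01×10^-7)(0.699)/(6.138e-07) = 0.115 Ω
R₍451₎ = R₍25₎(1 + αΔT) = 0.115 × (1 + 0.0052×426) = 0.3698 Ω
P = I²R = (3.82)² × 0.3698 = 5.40 W

5.40 W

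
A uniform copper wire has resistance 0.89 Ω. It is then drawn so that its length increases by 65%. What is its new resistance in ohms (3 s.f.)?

2.42 Ω

k = 1 + 65/100 = 1.65; volume constant ⇒ A' = A/k, so R' = k²R.
R' = 2.722 × 0.89 = 2.42 Ω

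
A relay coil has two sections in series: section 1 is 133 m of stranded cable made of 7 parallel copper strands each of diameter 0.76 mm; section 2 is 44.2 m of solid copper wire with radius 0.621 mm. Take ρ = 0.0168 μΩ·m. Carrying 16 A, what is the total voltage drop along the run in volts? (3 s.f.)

ρ = 0.0168 μΩ·m = 1.68×10^-8 Ω·m
Section 1: A_strand = π(3.8000e-04)² = 4.536e-07 m²; R₁ = ρL/(N·A_s) = (1.68×10^-8)(133)/(7×4.536e-07) = 0.7036 Ω
Section 2: A = πr² = π(6.2100e-04 m)² = 1.212e-06 m²
R₂ = (1.68×10^-8)(44.2)/(1.212e-06) = 0.6129 Ω
R = R₁ + R₂ = 1.317 Ω
V = IR = 16 × 1.317 = 21.1 V

21.1 V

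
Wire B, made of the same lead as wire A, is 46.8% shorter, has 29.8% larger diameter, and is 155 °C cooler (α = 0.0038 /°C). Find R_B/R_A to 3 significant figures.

R ∝ ρL/d² with ρ ∝ (1+αΔT), so R_B/R_A = (1 − 46.8/100) × (1 + 29.8/100)⁻² × (1 − 0.0038×155)
= 0.532 × 0.5935 × 0.411 = 0.130

0.130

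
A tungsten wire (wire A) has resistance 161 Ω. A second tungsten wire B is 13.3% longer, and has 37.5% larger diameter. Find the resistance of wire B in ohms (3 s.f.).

R ∝ L/d², so R_B/R_A = (1 + 13.3/100) × (1 + 37.5/100)⁻²
= 1.133 × 0.5289 = 0.5993
R_B = 0.5993 × 161 = 96.5 Ω

96.5 Ω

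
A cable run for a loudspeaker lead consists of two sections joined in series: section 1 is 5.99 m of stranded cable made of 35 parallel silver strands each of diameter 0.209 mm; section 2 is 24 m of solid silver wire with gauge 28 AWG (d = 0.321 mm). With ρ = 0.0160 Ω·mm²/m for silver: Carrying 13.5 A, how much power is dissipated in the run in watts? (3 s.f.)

ρ = 0.0160 Ω·mm²/m = 1.60×10^-8 Ω·m
Section 1: A_strand = π(1.0450e-04)² = 3.431e-08 m²; R₁ = ρL/(N·A_s) = (1.60×10^-8)(5.99)/(35×3.431e-08) = 0.07982 Ω
Section 2: A = π(0.321/2 mm)² = π(1.6050e-04 m)² = 8.093e-08 m²
R₂ = (1.60×10^-8)(24)/(8.093e-08) = 4.745 Ω
R = R₁ + R₂ = 4.825 Ω
P = I²R = (13.5)² × 4.825 = 879 W

879 W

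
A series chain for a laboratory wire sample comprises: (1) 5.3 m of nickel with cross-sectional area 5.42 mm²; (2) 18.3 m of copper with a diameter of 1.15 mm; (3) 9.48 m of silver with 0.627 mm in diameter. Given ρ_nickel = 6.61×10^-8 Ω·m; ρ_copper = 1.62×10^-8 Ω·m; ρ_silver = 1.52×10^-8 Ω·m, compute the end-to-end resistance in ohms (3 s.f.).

Seg 1: A = 5.42 mm² = 5.420e-06 m²
R_1 = (6.61×10^-8)(5.3)/(5.420e-06) = 0.06464 Ω
Seg 2: A = π(d/2)² = π(5.7500e-04 m)² = 1.039e-06 m²
R_2 = (1.62×10^-8)(18.3)/(1.039e-06) = 0.2854 Ω
Seg 3: A = π(d/2)² = π(3.1350e-04 m)² = 3.088e-07 m²
R_3 = (1.52×10^-8)(9.48)/(3.088e-07) = 0.4667 Ω
R_total = R_1 + R_2 + R_3 = 0.817 Ω

0.817 Ω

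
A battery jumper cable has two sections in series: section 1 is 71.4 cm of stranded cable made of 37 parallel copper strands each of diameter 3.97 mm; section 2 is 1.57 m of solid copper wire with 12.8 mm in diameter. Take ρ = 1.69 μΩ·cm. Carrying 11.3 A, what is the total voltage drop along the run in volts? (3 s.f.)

ρ = 1.69 μΩ·cm = 1.69×10^-8 Ω·m
Section 1: A_strand = π(1.9850e-03)² = 1.238e-05 m²; R₁ = ρL/(N·A_s) = (1.69×10^-8)(0.714)/(37×1.238e-05) = 2.635×10^-5 Ω
Section 2: A = π(d/2)² = π(6.4000e-03 m)² = 1.287e-04 m²
R₂ = (1.69×10^-8)(1.57)/(1.287e-04) = 2.062×10^-4 Ω
R = R₁ + R₂ = 2.325×10^-4 Ω
V = IR = 11.3 × 2.325×10^-4 = 0.00263 V

0.00263 V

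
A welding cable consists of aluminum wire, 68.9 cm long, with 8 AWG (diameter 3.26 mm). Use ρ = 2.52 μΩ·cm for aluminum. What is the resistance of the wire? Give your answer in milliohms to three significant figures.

ρ = 2.52 μΩ·cm = 2.52×10^-8 Ω·m
A = π(3.26/2 mm)² = π(1.6300e-03 m)² = 8.347e-06 m²
R = ρL/A = (2.52×10^-8)(0.689 m)/(8.347e-06 m²) = 2.08 mΩ

2.08 mΩ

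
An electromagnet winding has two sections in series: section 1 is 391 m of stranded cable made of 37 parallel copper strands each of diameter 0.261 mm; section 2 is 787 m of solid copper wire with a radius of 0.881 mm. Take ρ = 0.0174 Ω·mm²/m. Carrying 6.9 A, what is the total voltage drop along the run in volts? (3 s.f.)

ρ = 0.0174 Ω·mm²/m = 1.74×10^-8 Ω·m
Section 1: A_strand = π(1.3050e-04)² = 5.350e-08 m²; R₁ = ρL/(N·A_s) = (1.74×10^-8)(391)/(37×5.350e-08) = 3.437 Ω
Section 2: A = πr² = π(8.8100e-04 m)² = 2.438e-06 m²
R₂ = (1.74×10^-8)(787)/(2.438e-06) = 5.616 Ω
R = R₁ + R₂ = 9.053 Ω
V = IR = 6.9 × 9.053 = 62.5 V

62.5 V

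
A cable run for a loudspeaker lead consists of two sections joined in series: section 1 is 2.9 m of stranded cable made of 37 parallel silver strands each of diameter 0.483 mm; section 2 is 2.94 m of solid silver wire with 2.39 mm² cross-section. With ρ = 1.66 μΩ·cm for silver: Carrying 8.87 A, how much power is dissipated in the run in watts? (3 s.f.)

2.17 W

ρ = 1.66 μΩ·cm = 1.66×10^-8 Ω·m
Section 1: A_strand = π(2.4150e-04)² = 1.832e-07 m²; R₁ = ρL/(N·A_s) = (1.66×10^-8)(2.9)/(37×1.832e-07) = 0.007101 Ω
Section 2: A = 2.39 mm² = 2.390e-06 m²
R₂ = (1.66×10^-8)(2.94)/(2.390e-06) = 0.02042 Ω
R = R₁ + R₂ = 0.02752 Ω
P = I²R = (8.87)² × 0.02752 = 2.17 W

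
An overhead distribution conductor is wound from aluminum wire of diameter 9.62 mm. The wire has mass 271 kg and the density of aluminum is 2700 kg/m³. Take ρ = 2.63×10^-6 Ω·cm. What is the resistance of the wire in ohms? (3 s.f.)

0.500 Ω

ρ = 2.63×10^-6 Ω·cm = 2.63×10^-8 Ω·m
A = π(d/2)² = π(4.8100e-03 m)² = 7.2684e-05 m²
L = m/(density·A) = 271/(2700×7.2684e-05) = 1381 m
R = ρL/A = (2.63×10^-8)(1381)/(7.2684e-05) = 0.500 Ω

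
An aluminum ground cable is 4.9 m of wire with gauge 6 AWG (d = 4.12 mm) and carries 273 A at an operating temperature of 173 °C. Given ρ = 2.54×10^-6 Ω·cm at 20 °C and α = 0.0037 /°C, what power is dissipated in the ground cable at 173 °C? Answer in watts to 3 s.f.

1090 W

ρ = 2.54×10^-6 Ω·cm = 2.54×10^-8 Ω·m
A = π(4.12/2 mm)² = π(2.0600e-03 m)² = 1.333e-05 m²
R₍20₎ = ρL/A = (2.54×10^-8)(4.9)/(1.333e-05) = 0.009336 Ω
R₍173₎ = R₍20₎(1 + αΔT) = 0.009336 × (1 + 0.0037×153) = 0.01462 Ω
P = I²R = (273)² × 0.01462 = 1090 W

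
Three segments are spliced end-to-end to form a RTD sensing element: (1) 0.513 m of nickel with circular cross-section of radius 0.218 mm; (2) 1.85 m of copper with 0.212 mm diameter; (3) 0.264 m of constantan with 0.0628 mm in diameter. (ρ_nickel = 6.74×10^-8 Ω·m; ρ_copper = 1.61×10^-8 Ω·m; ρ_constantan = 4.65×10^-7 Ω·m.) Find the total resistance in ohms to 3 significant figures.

Seg 1: A = πr² = π(2.1800e-04 m)² = 1.493e-07 m²
R_1 = (6.74×10^-8)(0.513)/(1.493e-07) = 0.2316 Ω
Seg 2: A = π(d/2)² = π(1.0600e-04 m)² = 3.530e-08 m²
R_2 = (1.61×10^-8)(1.85)/(3.530e-08) = 0.8438 Ω
Seg 3: A = π(d/2)² = π(3.1400e-05 m)² = 3.097e-09 m²
R_3 = (4.65×10^-7)(0.264)/(3.097e-09) = 39.63 Ω
R_total = R_1 + R_2 + R_3 = 40.7 Ω

40.7 Ω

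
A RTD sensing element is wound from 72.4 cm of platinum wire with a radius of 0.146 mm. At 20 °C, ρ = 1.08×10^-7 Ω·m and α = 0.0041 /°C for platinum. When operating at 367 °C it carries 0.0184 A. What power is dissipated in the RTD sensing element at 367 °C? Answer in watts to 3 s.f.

9.58×10^-4 W

A = πr² = π(1.4600e-04 m)² = 6.697e-08 m²
R₍20₎ = ρL/A = (1.08×10^-7)(0.724)/(6.697e-08) = 1.168 Ω
R₍367₎ = R₍20₎(1 + αΔT) = 1.168 × (1 + 0.0041×347) = 2.829 Ω
P = I²R = (0.0184)² × 2.829 = 9.58×10^-4 W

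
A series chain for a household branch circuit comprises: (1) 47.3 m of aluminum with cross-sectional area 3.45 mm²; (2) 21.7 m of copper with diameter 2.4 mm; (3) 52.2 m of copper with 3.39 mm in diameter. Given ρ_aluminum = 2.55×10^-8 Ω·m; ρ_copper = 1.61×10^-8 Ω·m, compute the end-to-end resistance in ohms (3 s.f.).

Seg 1: A = 3.45 mm² = 3.450e-06 m²
R_1 = (2.55×10^-8)(47.3)/(3.450e-06) = 0.3496 Ω
Seg 2: A = π(d/2)² = π(1.2000e-03 m)² = 4.524e-06 m²
R_2 = (1.61×10^-8)(21.7)/(4.524e-06) = 0.07723 Ω
Seg 3: A = π(d/2)² = π(1.6950e-03 m)² = 9.026e-06 m²
R_3 = (1.61×10^-8)(52.2)/(9.026e-06) = 0.09311 Ω
R_total = R_1 + R_2 + R_3 = 0.520 Ω

0.520 Ω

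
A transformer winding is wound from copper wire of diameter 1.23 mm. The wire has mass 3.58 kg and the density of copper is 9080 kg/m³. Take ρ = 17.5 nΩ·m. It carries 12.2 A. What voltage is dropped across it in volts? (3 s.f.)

ρ = 17.5 nΩ·m = 1.75×10^-8 Ω·m
A = π(d/2)² = π(6.1500e-04 m)² = 1.1882e-06 m²
L = m/(density·A) = 3.58/(9080×1.1882e-06) = 331.8 m
R = ρL/A = (1.75×10^-8)(331.8)/(1.1882e-06) = 4.887 Ω
V = IR = 12.2 × 4.887 = 59.6 V

59.6 V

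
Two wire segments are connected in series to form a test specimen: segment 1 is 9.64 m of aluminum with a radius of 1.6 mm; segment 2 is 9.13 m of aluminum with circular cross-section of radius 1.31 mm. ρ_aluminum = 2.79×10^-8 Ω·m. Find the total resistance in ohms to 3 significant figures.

0.0807 Ω

Segment 1: A = πr² = π(1.6000e-03 m)² = 8.042e-06 m²
R₁ = ρL/A = (2.79×10^-8)(9.64)/(8.042e-06) = 0.03344 Ω
Segment 2: A = πr² = π(1.3100e-03 m)² = 5.391e-06 m²
R₂ = (2.79×10^-8)(9.13)/(5.391e-06) = 0.04725 Ω
R = R₁ + R₂ = 0.0807 Ω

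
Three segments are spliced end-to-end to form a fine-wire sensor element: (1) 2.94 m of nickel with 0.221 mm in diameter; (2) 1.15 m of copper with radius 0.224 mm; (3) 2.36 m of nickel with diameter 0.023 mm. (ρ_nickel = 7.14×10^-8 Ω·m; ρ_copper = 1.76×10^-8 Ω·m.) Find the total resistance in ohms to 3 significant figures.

Seg 1: A = π(d/2)² = π(1.1050e-04 m)² = 3.836e-08 m²
R_1 = (7.14×10^-8)(2.94)/(3.836e-08) = 5.472 Ω
Seg 2: A = πr² = π(2.2400e-04 m)² = 1.576e-07 m²
R_2 = (1.76×10^-8)(1.15)/(1.576e-07) = 0.1284 Ω
Seg 3: A = π(d/2)² = π(1.1500e-05 m)² = 4.155e-10 m²
R_3 = (7.14×10^-8)(2.36)/(4.155e-10) = 405.6 Ω
R_total = R_1 + R_2 + R_3 = 411 Ω

411 Ω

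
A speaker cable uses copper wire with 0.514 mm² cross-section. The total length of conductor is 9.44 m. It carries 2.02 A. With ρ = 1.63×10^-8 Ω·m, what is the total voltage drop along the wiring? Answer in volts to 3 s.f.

A = 0.514 mm² = 5.140e-07 m²
R = ρL/A = (1.63×10^-8)(9.44)/(5.140e-07) = 0.2994 Ω
V = IR = 2.02 × 0.2994 = 0.605 V

0.605 V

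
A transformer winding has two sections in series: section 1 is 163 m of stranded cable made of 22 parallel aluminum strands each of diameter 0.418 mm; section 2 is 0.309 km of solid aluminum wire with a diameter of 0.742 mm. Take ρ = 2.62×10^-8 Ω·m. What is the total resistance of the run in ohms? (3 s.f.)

20.1 Ω

Section 1: A_strand = π(2.0900e-04)² = 1.372e-07 m²; R₁ = ρL/(N·A_s) = (2.62×10^-8)(163)/(22×1.372e-07) = 1.415 Ω
Section 2: A = π(d/2)² = π(3.7100e-04 m)² = 4.324e-07 m²
R₂ = (2.62×10^-8)(309)/(4.324e-07) = 18.72 Ω
R = R₁ + R₂ = 20.1 Ω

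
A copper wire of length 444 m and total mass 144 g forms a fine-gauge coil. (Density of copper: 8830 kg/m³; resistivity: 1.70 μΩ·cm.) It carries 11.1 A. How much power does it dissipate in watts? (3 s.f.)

ρ = 1.70 μΩ·cm = 1.70×10^-8 Ω·m
A = m/(density·L) = 0.144/(8830×444) = 3.6730e-08 m²
R = ρL/A = (1.70×10^-8)(444)/(3.6730e-08) = 205.5 Ω
P = I²R = (11.1)² × 205.5 = 25300 W

25300 W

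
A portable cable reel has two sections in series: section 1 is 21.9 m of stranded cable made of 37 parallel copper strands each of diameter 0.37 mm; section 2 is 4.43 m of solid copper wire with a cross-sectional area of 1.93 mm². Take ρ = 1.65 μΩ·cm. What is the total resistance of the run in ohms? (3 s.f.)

ρ = 1.65 μΩ·cm = 1.65×10^-8 Ω·m
Section 1: A_strand = π(1.8500e-04)² = 1.075e-07 m²; R₁ = ρL/(N·A_s) = (1.65×10^-8)(21.9)/(37×1.075e-07) = 0.09083 Ω
Section 2: A = 1.93 mm² = 1.930e-06 m²
R₂ = (1.65×10^-8)(4.43)/(1.930e-06) = 0.03787 Ω
R = R₁ + R₂ = 0.129 Ω

0.129 Ω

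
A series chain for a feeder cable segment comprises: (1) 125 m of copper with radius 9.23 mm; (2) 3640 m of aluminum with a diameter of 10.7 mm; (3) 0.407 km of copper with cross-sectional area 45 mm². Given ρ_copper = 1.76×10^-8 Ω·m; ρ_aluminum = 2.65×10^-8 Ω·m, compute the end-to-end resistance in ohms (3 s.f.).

Seg 1: A = πr² = π(9.2300e-03 m)² = 2.676e-04 m²
R_1 = (1.76×10^-8)(125)/(2.676e-04) = 0.00822 Ω
Seg 2: A = π(d/2)² = π(5.3500e-03 m)² = 8.992e-05 m²
R_2 = (2.65×10^-8)(3640)/(8.992e-05) = 1.073 Ω
Seg 3: A = 45 mm² = 4.500e-05 m²
R_3 = (1.76×10^-8)(407)/(4.500e-05) = 0.1592 Ω
R_total = R_1 + R_2 + R_3 = 1.24 Ω

1.24 Ω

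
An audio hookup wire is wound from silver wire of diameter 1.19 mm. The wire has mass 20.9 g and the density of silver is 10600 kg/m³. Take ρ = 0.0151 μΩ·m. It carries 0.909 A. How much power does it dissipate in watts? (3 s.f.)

ρ = 0.0151 μΩ·m = 1.51×10^-8 Ω·m
A = π(d/2)² = π(5.9500e-04 m)² = 1.1122e-06 m²
L = m/(density·A) = 0.0209/(10600×1.1122e-06) = 1.773 m
R = ρL/A = (1.51×10^-8)(1.773)/(1.1122e-06) = 0.02407 Ω
P = I²R = (0.909)² × 0.02407 = 0.0199 W

0.0199 W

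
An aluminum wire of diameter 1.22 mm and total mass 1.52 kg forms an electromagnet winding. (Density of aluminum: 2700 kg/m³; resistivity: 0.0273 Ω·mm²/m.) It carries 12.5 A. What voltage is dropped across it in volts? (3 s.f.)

141 V

ρ = 0.0273 Ω·mm²/m = 2.73×10^-8 Ω·m
A = π(d/2)² = π(6.1000e-04 m)² = 1.1690e-06 m²
L = m/(density·A) = 1.52/(2700×1.1690e-06) = 481.6 m
R = ρL/A = (2.73×10^-8)(481.6)/(1.1690e-06) = 11.25 Ω
V = IR = 12.5 × 11.25 = 141 V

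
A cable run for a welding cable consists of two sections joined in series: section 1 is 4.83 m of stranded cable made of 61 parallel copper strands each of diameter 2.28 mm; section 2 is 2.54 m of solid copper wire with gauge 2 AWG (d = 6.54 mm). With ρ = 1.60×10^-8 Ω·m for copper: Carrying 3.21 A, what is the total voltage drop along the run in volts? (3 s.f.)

Section 1: A_strand = π(1.1400e-03)² = 4.083e-06 m²; R₁ = ρL/(N·A_s) = (1.60×10^-8)(4.83)/(61×4.083e-06) = 3.103×10^-4 Ω
Section 2: A = π(6.54/2 mm)² = π(3.2700e-03 m)² = 3.359e-05 m²
R₂ = (1.60×10^-8)(2.54)/(3.359e-05) = 0.00121 Ω
R = R₁ + R₂ = 0.00152 Ω
V = IR = 3.21 × 0.00152 = 0.00488 V

0.00488 V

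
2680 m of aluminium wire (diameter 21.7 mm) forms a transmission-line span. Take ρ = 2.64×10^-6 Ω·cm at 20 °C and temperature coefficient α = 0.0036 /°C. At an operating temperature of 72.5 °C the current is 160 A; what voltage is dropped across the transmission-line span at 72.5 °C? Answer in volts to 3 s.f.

ρ = 2.64×10^-6 Ω·cm = 2.64×10^-8 Ω·m
A = π(d/2)² = π(1.0850e-02 m)² = 3.698e-04 m²
R₍20₎ = ρL/A = (2.64×10^-8)(2680)/(3.698e-04) = 0.1913 Ω
R₍72.5₎ = R₍20₎(1 + αΔT) = 0.1913 × (1 + 0.0036×52.5) = 0.2275 Ω
V = IR = 160 × 0.2275 = 36.4 V

36.4 V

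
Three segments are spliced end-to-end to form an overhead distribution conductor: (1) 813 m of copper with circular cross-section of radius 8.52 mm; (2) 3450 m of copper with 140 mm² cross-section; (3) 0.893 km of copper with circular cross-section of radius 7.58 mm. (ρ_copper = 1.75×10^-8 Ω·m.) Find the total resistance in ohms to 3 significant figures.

Seg 1: A = πr² = π(8.5200e-03 m)² = 2.280e-04 m²
R_1 = (1.75×10^-8)(813)/(2.280e-04) = 0.06239 Ω
Seg 2: A = 140 mm² = 1.400e-04 m²
R_2 = (1.75×10^-8)(3450)/(1.400e-04) = 0.4313 Ω
Seg 3: A = πr² = π(7.5800e-03 m)² = 1.805e-04 m²
R_3 = (1.75×10^-8)(893)/(1.805e-04) = 0.08658 Ω
R_total = R_1 + R_2 + R_3 = 0.580 Ω

0.580 Ω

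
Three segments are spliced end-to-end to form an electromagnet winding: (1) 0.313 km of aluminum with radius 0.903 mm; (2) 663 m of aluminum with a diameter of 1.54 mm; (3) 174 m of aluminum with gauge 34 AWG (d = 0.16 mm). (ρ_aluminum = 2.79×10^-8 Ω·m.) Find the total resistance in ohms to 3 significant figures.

Seg 1: A = πr² = π(9.0300e-04 m)² = 2.562e-06 m²
R_1 = (2.79×10^-8)(313)/(2.562e-06) = 3.409 Ω
Seg 2: A = π(d/2)² = π(7.7000e-04 m)² = 1.863e-06 m²
R_2 = (2.79×10^-8)(663)/(1.863e-06) = 9.931 Ω
Seg 3: A = π(0.16/2 mm)² = π(8.0000e-05 m)² = 2.011e-08 m²
R_3 = (2.79×10^-8)(174)/(2.011e-08) = 241.4 Ω
R_total = R_1 + R_2 + R_3 = 255 Ω

255 Ω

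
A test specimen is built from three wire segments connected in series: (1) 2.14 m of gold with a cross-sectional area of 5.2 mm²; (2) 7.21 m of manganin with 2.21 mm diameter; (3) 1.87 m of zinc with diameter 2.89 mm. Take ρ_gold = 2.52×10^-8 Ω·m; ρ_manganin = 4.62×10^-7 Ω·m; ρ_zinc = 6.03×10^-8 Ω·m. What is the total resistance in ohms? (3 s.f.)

0.896 Ω

Seg 1: A = 5.2 mm² = 5.200e-06 m²
R_1 = (2.52×10^-8)(2.14)/(5.200e-06) = 0.01037 Ω
Seg 2: A = π(d/2)² = π(1.1050e-03 m)² = 3.836e-06 m²
R_2 = (4.62×10^-7)(7.21)/(3.836e-06) = 0.8684 Ω
Seg 3: A = π(d/2)² = π(1.4450e-03 m)² = 6.560e-06 m²
R_3 = (6.03×10^-8)(1.87)/(6.560e-06) = 0.01719 Ω
R_total = R_1 + R_2 + R_3 = 0.896 Ω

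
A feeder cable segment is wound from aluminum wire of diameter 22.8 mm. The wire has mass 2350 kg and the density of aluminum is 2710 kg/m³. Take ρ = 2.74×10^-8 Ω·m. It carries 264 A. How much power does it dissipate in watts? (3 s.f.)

A = π(d/2)² = π(1.1400e-02 m)² = 4.0828e-04 m²
L = m/(density·A) = 2350/(2710×4.0828e-04) = 2124 m
R = ρL/A = (2.74×10^-8)(2124)/(4.0828e-04) = 0.1425 Ω
P = I²R = (264)² × 0.1425 = 9930 W

9930 W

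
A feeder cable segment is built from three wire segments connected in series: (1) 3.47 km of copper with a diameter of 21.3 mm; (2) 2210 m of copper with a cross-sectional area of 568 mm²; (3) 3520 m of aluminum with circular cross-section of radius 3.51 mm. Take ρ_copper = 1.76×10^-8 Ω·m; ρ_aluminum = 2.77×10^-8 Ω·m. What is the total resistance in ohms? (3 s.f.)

2.76 Ω

Seg 1: A = π(d/2)² = π(1.0650e-02 m)² = 3.563e-04 m²
R_1 = (1.76×10^-8)(3470)/(3.563e-04) = 0.1714 Ω
Seg 2: A = 568 mm² = 5.680e-04 m²
R_2 = (1.76×10^-8)(2210)/(5.680e-04) = 0.06848 Ω
Seg 3: A = πr² = π(3.5100e-03 m)² = 3.870e-05 m²
R_3 = (2.77×10^-8)(3520)/(3.870e-05) = 2.519 Ω
R_total = R_1 + R_2 + R_3 = 2.76 Ω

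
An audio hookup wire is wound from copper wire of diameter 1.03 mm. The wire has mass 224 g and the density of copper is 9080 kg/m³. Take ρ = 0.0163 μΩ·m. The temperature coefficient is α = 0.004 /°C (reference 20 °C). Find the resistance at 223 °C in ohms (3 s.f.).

1.05 Ω

ρ = 0.0163 μΩ·m = 1.63×10^-8 Ω·m
A = π(d/2)² = π(5.1500e-04 m)² = 8.3323e-07 m²
L = m/(density·A) = 0.224/(9080×8.3323e-07) = 29.61 m
R = ρL/A = (1.63×10^-8)(29.61)/(8.3323e-07) = 0.5792 Ω
R(223 °C) = 0.5792 × (1 + 0.004×203) = 1.05 Ω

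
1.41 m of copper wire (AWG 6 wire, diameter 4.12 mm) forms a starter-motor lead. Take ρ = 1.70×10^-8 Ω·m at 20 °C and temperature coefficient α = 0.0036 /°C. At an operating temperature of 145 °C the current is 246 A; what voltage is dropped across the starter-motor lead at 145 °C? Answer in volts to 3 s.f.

A = π(4.12/2 mm)² = π(2.0600e-03 m)² = 1.333e-05 m²
R₍20₎ = ρL/A = (1.70×10^-8)(1.41)/(1.333e-05) = 0.001798 Ω
R₍145₎ = R₍20₎(1 + αΔT) = 0.001798 × (1 + 0.0036×125) = 0.002607 Ω
V = IR = 246 × 0.002607 = 0.641 V

0.641 V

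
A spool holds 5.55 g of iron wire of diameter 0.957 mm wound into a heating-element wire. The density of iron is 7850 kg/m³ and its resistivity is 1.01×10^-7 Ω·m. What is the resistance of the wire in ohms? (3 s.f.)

A = π(d/2)² = π(4.7850e-04 m)² = 7.1931e-07 m²
L = m/(density·A) = 0.00555/(7850×7.1931e-07) = 0.9829 m
R = ρL/A = (1.01×10^-7)(0.9829)/(7.1931e-07) = 0.138 Ω

0.138 Ω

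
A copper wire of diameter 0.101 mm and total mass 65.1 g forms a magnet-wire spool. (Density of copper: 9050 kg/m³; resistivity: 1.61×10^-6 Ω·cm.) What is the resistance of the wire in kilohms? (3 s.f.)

ρ = 1.61×10^-6 Ω·cm = 1.61×10^-8 Ω·m
A = π(d/2)² = π(5.0500e-05 m)² = 8.0118e-09 m²
L = m/(density·A) = 0.0651/(9050×8.0118e-09) = 897.8 m
R = ρL/A = (1.61×10^-8)(897.8)/(8.0118e-09) = 1.80 kΩ

1.80 kΩ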